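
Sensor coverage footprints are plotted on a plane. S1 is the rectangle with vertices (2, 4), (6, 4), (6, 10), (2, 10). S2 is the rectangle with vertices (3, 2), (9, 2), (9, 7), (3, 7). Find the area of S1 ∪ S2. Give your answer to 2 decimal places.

By inclusion–exclusion:
Individual areas: |S1| = 24, |S2| = 30.
|S1∩S2|: x∈[3,6], y∈[4,7] → 3·3 = 9.
|S1 ∪ S2| = 54 − 9 = 45.00.

45.00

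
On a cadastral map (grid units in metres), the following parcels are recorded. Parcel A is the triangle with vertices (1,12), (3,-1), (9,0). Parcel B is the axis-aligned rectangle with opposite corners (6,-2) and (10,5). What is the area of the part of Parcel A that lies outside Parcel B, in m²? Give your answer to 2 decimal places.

|Parcel A| = 40, |Parcel A∩Parcel B| = 7.5.
|Parcel A ∖ Parcel B| = |Parcel A| − |Parcel A∩Parcel B| = 40 − 7.5 = 32.50.

32.50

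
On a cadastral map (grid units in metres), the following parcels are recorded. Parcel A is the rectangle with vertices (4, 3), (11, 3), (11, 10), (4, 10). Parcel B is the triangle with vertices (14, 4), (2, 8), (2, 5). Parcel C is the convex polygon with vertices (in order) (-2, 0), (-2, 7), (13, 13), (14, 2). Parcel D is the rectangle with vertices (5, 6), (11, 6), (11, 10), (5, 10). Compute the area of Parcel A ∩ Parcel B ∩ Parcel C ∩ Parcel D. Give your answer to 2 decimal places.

1.50

The intersection is the polygon with vertices (8,6), (5,6), (5,7).
By the shoelace formula its area is 1.50.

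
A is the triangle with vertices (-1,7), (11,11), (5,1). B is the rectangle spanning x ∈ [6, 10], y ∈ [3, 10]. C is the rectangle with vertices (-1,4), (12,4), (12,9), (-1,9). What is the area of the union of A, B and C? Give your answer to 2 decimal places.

81.20

By inclusion–exclusion:
Individual areas: |A| = 48, |B| = 28, |C| = 65.
|A∩B| = 15.3.
|A∩C| = 36.
|B∩C|: x∈[6,10], y∈[4,9] → 4·5 = 20.
|A∩B∩C| = 11.5.
|A ∪ B ∪ C| = 141 − 71.3 + 11.5 = 81.20.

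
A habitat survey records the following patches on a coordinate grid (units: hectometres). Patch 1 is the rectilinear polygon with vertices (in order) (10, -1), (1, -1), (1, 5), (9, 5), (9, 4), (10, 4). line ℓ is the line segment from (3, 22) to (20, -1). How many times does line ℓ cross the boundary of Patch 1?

The segment lies entirely outside Patch 1 and never meets its boundary.

0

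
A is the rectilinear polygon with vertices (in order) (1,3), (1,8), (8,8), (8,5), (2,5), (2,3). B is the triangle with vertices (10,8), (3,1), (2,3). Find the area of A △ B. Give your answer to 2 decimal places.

29.60

|A| = 23, |B| = 10.5, |A∩B| = 1.95.
|A △ B| = |A| + |B| − 2·|A∩B| = 23 + 10.5 − 3.9 = 29.60.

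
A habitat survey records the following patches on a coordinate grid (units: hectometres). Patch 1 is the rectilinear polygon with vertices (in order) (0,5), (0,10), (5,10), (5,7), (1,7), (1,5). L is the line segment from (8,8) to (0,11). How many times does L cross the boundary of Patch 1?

2

The segment meets the boundary at (2.667,10), (5,9.125).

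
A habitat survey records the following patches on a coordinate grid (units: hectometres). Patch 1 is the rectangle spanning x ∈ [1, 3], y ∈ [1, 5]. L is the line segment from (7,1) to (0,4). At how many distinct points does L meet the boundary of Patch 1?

The segment meets the boundary at (1,3.571), (3,2.714).

2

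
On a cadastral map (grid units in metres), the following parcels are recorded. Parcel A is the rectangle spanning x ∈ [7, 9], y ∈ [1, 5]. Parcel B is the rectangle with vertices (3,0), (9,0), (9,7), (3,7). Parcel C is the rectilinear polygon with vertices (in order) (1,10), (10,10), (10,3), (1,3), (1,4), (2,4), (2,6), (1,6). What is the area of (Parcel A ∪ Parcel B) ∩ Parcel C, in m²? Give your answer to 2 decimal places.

The region (Parcel A ∪ Parcel B) ∩ Parcel C is the polygon with vertices (3,7), (9,7), (9,5), (9,3), (3,3).
By the shoelace formula its area is 24.00.

24.00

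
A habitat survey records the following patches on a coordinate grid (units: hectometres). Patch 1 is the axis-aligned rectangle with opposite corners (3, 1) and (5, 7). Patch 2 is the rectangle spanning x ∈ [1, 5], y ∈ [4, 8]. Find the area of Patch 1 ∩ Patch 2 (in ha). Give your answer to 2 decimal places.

6.00

|Patch 1∩Patch 2|: x∈[3,5], y∈[4,7] → 2·3 = 6.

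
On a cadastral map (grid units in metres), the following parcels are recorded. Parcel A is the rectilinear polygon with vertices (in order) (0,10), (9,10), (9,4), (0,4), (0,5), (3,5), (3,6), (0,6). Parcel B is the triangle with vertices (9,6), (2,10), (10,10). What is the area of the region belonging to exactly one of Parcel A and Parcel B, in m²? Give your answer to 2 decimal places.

|Parcel A| = 51, |Parcel B| = 16, |Parcel A∩Parcel B| = 14.
|Parcel A △ Parcel B| = |Parcel A| + |Parcel B| − 2·|Parcel A∩Parcel B| = 51 + 16 − 28 = 39.00.

39.00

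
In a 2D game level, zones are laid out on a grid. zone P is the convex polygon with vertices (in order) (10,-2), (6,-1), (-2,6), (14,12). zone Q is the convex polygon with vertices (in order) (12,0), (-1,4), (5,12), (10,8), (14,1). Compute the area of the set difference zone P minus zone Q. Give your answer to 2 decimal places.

40.38

|zone P| = 110, |zone P∩zone Q| = 69.6221.
|zone P ∖ zone Q| = |zone P| − |zone P∩zone Q| = 110 − 69.6221 = 40.38.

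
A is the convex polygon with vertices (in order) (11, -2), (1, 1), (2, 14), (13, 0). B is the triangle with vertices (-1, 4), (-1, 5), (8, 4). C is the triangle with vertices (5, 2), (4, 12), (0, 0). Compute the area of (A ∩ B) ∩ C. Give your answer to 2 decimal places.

The region (A ∩ B) ∩ C is the polygon with vertices (4.764,4.36), (4.8,4), (1.333,4), (1.571,4.714).
By the shoelace formula its area is 1.81.

1.81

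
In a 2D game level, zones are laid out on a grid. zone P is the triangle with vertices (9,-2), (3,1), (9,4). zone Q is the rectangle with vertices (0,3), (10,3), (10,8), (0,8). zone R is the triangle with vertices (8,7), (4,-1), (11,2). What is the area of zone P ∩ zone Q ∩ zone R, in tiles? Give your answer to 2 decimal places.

1.00

The intersection is the polygon with vertices (9,3), (7,3), (9,4).
By the shoelace formula its area is 1.00.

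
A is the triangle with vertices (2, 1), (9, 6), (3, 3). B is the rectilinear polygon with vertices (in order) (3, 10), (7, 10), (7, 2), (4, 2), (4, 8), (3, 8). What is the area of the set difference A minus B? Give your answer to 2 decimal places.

2.25

|A| = 4.5, |A∩B| = 2.25.
|A ∖ B| = |A| − |A∩B| = 4.5 − 2.25 = 2.25.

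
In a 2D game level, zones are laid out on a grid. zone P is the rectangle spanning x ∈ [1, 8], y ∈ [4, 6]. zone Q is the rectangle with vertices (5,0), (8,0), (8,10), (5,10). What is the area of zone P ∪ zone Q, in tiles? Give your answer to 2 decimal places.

38.00

By inclusion–exclusion:
Individual areas: |zone P| = 14, |zone Q| = 30.
|zone P∩zone Q|: x∈[5,8], y∈[4,6] → 3·2 = 6.
|zone P ∪ zone Q| = 44 − 6 = 38.00.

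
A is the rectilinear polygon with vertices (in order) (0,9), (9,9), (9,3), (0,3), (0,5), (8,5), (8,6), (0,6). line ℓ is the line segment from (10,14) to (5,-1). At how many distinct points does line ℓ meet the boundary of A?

4

The segment meets the boundary at (7,5), (7.333,6), (6.333,3), (8.333,9).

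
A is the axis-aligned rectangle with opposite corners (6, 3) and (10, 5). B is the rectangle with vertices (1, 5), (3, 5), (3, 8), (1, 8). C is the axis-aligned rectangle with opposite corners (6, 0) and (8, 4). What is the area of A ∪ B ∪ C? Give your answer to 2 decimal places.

20.00

By inclusion–exclusion:
Individual areas: |A| = 8, |B| = 6, |C| = 8.
|A∩B| = 0 (no overlap).
|A∩C|: x∈[6,8], y∈[3,4] → 2·1 = 2.
|B∩C| = 0 (no overlap).
|A∩B∩C| = 0.
|A ∪ B ∪ C| = 22 − 2 + 0 = 20.00.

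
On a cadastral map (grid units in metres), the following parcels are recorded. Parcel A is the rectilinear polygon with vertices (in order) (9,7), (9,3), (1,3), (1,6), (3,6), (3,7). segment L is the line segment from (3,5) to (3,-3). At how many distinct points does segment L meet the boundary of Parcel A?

1

The segment meets the boundary at (3,3).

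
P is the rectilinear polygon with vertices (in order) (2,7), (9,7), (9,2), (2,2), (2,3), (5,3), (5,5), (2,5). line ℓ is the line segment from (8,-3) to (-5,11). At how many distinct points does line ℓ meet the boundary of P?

2

The segment meets the boundary at (2.429,3), (3.357,2).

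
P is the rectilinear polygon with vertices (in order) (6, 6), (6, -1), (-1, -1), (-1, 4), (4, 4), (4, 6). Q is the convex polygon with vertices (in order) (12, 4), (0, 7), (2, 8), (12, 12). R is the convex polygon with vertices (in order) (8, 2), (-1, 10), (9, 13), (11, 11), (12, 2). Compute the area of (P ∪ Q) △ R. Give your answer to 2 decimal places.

|P ∪ Q| = 87.5.
|(P ∪ Q) ∩ R| = 44.0832.
|(P ∪ Q) △ R| = 87.5 + 83.5 − 88.1664 = 82.83.

82.83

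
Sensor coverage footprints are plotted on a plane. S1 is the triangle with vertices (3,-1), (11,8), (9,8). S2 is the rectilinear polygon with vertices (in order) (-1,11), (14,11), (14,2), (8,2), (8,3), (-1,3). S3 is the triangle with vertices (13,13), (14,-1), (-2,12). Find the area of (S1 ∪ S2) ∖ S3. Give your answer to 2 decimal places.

49.52

|S1 ∪ S2| = 127.7778.
|(S1 ∪ S2) ∩ S3| = 78.2555.
|(S1 ∪ S2) ∖ S3| = 127.7778 − 78.2555 = 49.52.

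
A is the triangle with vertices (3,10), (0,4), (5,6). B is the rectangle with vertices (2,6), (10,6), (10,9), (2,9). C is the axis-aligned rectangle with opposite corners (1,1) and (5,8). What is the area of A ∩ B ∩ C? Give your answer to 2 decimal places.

The intersection is the polygon with vertices (5,6), (2,6), (2,8), (4,8).
By the shoelace formula its area is 5.00.

5.00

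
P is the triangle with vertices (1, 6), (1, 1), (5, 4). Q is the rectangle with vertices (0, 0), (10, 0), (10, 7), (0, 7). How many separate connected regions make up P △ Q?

1

P △ Q is a single connected region.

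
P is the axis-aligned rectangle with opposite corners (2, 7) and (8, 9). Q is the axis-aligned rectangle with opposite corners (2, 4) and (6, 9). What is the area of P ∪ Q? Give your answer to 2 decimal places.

24.00

By inclusion–exclusion:
Individual areas: |P| = 12, |Q| = 20.
|P∩Q|: x∈[2,6], y∈[7,9] → 4·2 = 8.
|P ∪ Q| = 32 − 8 = 24.00.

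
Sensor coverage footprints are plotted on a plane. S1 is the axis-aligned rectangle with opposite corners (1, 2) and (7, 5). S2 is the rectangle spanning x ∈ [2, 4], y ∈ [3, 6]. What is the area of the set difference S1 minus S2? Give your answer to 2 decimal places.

14.00

|S1∩S2|: x∈[2,4], y∈[3,5] → 2·2 = 4.
|S1| = 18.
|S1 ∖ S2| = |S1| − |S1∩S2| = 18 − 4 = 14.00.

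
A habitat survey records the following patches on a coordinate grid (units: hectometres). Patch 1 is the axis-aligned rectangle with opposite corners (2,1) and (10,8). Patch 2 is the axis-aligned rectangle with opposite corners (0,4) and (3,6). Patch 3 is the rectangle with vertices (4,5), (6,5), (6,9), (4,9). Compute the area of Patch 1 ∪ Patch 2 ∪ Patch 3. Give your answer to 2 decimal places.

62.00

By inclusion–exclusion:
Individual areas: |Patch 1| = 56, |Patch 2| = 6, |Patch 3| = 8.
|Patch 1∩Patch 2|: x∈[2,3], y∈[4,6] → 1·2 = 2.
|Patch 1∩Patch 3|: x∈[4,6], y∈[5,8] → 2·3 = 6.
|Patch 2∩Patch 3| = 0 (no overlap).
|Patch 1∩Patch 2∩Patch 3| = 0.
|Patch 1 ∪ Patch 2 ∪ Patch 3| = 70 − 8 + 0 = 62.00.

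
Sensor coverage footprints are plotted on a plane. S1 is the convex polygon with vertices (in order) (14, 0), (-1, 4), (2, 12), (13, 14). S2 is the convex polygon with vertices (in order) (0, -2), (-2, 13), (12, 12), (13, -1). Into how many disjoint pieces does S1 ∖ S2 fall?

2

S1 ∖ S2 splits into 2 disjoint pieces (area 21.7396, area 0.0449).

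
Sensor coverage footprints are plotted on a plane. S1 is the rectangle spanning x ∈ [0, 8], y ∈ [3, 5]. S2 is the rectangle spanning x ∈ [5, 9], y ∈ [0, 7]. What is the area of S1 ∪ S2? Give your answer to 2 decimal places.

38.00

By inclusion–exclusion:
Individual areas: |S1| = 16, |S2| = 28.
|S1∩S2|: x∈[5,8], y∈[3,5] → 3·2 = 6.
|S1 ∪ S2| = 44 − 6 = 38.00.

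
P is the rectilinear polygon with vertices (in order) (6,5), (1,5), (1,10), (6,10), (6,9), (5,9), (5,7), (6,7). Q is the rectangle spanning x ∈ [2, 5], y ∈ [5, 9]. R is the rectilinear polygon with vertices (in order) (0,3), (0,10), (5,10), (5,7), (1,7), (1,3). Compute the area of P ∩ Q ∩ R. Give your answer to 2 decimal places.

6.00

The intersection is the polygon with vertices (2,9), (5,9), (5,7), (2,7).
By the shoelace formula its area is 6.00.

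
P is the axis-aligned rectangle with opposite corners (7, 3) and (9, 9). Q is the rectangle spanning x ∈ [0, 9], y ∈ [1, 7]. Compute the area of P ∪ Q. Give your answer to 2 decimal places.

By inclusion–exclusion:
Individual areas: |P| = 12, |Q| = 54.
|P∩Q|: x∈[7,9], y∈[3,7] → 2·4 = 8.
|P ∪ Q| = 66 − 8 = 58.00.

58.00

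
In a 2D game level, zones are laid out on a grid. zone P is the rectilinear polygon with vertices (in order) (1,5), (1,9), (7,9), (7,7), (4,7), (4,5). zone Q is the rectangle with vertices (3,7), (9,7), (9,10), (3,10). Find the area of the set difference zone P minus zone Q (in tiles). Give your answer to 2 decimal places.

10.00

|zone P| = 18, |zone P∩zone Q| = 8.
|zone P ∖ zone Q| = |zone P| − |zone P∩zone Q| = 18 − 8 = 10.00.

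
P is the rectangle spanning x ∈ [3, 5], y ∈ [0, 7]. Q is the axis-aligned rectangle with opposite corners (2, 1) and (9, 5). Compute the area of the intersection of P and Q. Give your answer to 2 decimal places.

8.00

|P∩Q|: x∈[3,5], y∈[1,5] → 2·4 = 8.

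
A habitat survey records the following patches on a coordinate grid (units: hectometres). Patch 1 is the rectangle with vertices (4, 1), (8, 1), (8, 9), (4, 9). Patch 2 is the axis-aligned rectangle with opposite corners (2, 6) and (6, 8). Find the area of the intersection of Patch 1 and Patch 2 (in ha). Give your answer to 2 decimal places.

4.00

|Patch 1∩Patch 2|: x∈[4,6], y∈[6,8] → 2·2 = 4.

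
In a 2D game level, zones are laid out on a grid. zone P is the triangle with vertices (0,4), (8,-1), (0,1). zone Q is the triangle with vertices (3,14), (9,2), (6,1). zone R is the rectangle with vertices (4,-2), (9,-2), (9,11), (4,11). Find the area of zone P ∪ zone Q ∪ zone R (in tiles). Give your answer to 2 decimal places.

By inclusion–exclusion:
Individual areas: |zone P| = 12, |zone Q| = 21, |zone R| = 65.
|zone P∩zone Q| = 0.
|zone P∩zone R| = 3.
|zone Q∩zone R| = 19.5833.
|zone P∩zone Q∩zone R| = 0.
|zone P ∪ zone Q ∪ zone R| = 98 − 22.5833 + 0 = 75.42.

75.42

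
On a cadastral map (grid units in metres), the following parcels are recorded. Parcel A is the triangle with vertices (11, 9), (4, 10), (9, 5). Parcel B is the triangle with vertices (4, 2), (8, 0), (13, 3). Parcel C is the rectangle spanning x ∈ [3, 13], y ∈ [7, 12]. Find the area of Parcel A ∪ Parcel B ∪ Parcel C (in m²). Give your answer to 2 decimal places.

By inclusion–exclusion:
Individual areas: |Parcel A| = 15, |Parcel B| = 11, |Parcel C| = 50.
|Parcel A∩Parcel B| = 0.
|Parcel A∩Parcel C| = 12.
|Parcel B∩Parcel C| = 0.
|Parcel A∩Parcel B∩Parcel C| = 0.
|Parcel A ∪ Parcel B ∪ Parcel C| = 76 − 12 + 0 = 64.00.

64.00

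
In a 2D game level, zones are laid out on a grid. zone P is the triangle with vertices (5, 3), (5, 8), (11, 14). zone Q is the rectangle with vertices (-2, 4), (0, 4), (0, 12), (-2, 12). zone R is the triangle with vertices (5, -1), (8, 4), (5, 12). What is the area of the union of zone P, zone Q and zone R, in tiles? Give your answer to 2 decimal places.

43.68

By inclusion–exclusion:
Individual areas: |zone P| = 15, |zone Q| = 16, |zone R| = 19.5.
|zone P∩zone Q| = 0.
|zone P∩zone R| = 6.8182.
|zone Q∩zone R| = 0.
|zone P∩zone Q∩zone R| = 0.
|zone P ∪ zone Q ∪ zone R| = 50.5 − 6.8182 + 0 = 43.68.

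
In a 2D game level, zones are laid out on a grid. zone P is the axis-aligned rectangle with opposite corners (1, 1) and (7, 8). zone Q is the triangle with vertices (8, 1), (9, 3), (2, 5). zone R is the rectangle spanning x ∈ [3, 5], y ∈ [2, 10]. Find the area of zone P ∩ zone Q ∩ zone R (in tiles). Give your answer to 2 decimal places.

The intersection is the polygon with vertices (3,4.333), (3,4.714), (5,4.143), (5,3).
By the shoelace formula its area is 1.52.

1.52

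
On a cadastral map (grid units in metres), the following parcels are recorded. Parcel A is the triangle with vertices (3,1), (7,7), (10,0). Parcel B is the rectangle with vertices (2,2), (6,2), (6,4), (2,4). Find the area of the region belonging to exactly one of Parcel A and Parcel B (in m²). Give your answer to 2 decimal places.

24.33

|Parcel A| = 23, |Parcel B| = 8, |Parcel A∩Parcel B| = 3.3333.
|Parcel A △ Parcel B| = |Parcel A| + |Parcel B| − 2·|Parcel A∩Parcel B| = 23 + 8 − 6.6667 = 24.33.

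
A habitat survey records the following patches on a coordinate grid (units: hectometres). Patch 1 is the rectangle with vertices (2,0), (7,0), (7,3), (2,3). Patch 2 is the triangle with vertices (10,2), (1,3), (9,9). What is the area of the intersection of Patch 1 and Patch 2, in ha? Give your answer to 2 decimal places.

The intersection is the polygon with vertices (2,3), (7,3), (7,2.333), (2,2.889).
By the shoelace formula its area is 1.94.

1.94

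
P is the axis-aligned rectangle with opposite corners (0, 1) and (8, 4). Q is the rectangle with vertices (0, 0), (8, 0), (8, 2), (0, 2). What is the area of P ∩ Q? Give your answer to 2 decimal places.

8.00

|P∩Q|: x∈[0,8], y∈[1,2] → 8·1 = 8.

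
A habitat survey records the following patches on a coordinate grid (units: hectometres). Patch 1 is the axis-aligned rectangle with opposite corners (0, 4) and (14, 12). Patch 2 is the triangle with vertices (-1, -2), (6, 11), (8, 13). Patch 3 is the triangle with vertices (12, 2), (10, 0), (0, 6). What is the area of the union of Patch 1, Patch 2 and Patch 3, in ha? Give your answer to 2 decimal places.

126.64

By inclusion–exclusion:
Individual areas: |Patch 1| = 112, |Patch 2| = 6, |Patch 3| = 16.
|Patch 1∩Patch 2| = 4.6923.
|Patch 1∩Patch 3| = 2.6667.
|Patch 2∩Patch 3| = 0.245.
|Patch 1∩Patch 2∩Patch 3| = 0.245.
|Patch 1 ∪ Patch 2 ∪ Patch 3| = 134 − 7.6039 + 0.245 = 126.64.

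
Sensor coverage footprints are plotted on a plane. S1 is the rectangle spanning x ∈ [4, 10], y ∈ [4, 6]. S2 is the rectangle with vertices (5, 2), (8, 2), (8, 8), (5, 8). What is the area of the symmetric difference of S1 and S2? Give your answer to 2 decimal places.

|S1∩S2|: x∈[5,8], y∈[4,6] → 3·2 = 6.
|S1 △ S2| = |S1| + |S2| − 2·|S1∩S2| = 12 + 18 − 12 = 18.00.

18.00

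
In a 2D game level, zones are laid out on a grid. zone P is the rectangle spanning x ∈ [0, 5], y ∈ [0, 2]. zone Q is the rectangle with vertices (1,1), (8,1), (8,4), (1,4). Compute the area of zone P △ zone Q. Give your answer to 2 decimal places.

|zone P∩zone Q|: x∈[1,5], y∈[1,2] → 4·1 = 4.
|zone P △ zone Q| = |zone P| + |zone Q| − 2·|zone P∩zone Q| = 10 + 21 − 8 = 23.00.

23.00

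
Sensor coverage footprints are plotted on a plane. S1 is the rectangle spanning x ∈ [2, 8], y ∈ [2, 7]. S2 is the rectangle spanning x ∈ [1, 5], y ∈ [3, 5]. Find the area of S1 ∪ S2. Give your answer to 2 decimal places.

32.00

By inclusion–exclusion:
Individual areas: |S1| = 30, |S2| = 8.
|S1∩S2|: x∈[2,5], y∈[3,5] → 3·2 = 6.
|S1 ∪ S2| = 38 − 6 = 32.00.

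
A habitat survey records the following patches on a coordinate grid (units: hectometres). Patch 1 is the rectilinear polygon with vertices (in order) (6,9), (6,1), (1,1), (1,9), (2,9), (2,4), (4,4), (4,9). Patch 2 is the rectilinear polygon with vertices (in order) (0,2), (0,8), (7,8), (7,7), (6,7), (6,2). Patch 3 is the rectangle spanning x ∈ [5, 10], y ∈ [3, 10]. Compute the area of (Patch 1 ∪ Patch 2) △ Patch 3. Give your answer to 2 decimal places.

|Patch 1 ∪ Patch 2| = 45.
|(Patch 1 ∪ Patch 2) ∩ Patch 3| = 7.
|(Patch 1 ∪ Patch 2) △ Patch 3| = 45 + 35 − 14 = 66.00.

66.00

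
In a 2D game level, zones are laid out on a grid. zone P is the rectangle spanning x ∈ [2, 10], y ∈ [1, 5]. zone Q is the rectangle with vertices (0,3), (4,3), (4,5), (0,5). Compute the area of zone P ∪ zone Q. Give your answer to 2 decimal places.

By inclusion–exclusion:
Individual areas: |zone P| = 32, |zone Q| = 8.
|zone P∩zone Q|: x∈[2,4], y∈[3,5] → 2·2 = 4.
|zone P ∪ zone Q| = 40 − 4 = 36.00.

36.00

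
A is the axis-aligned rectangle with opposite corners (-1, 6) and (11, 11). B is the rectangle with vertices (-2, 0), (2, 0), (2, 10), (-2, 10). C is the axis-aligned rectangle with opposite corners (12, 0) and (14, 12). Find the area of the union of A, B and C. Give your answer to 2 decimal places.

112.00

By inclusion–exclusion:
Individual areas: |A| = 60, |B| = 40, |C| = 24.
|A∩B|: x∈[-1,2], y∈[6,10] → 3·4 = 12.
|A∩C| = 0 (no overlap).
|B∩C| = 0 (no overlap).
|A∩B∩C| = 0.
|A ∪ B ∪ C| = 124 − 12 + 0 = 112.00.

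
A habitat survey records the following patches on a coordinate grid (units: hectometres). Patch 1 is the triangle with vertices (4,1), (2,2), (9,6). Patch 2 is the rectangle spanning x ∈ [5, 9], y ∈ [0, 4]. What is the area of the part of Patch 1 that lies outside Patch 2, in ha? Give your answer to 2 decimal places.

|Patch 1| = 7.5, |Patch 1∩Patch 2| = 1.9286.
|Patch 1 ∖ Patch 2| = |Patch 1| − |Patch 1∩Patch 2| = 7.5 − 1.9286 = 5.57.

5.57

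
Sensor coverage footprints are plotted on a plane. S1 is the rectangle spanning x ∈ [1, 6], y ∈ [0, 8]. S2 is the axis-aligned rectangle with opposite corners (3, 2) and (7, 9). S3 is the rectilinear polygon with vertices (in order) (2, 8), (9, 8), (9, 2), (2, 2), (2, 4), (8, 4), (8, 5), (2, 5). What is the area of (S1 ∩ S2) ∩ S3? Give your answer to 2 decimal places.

|S1 ∩ S2| = 18.
|(S1 ∩ S2) ∩ S3| = 15.00.

15.00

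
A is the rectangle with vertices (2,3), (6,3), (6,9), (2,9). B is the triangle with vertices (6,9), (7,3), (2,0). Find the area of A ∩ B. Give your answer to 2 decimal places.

The intersection is the polygon with vertices (6,3), (3.333,3), (6,9).
By the shoelace formula its area is 8.00.

8.00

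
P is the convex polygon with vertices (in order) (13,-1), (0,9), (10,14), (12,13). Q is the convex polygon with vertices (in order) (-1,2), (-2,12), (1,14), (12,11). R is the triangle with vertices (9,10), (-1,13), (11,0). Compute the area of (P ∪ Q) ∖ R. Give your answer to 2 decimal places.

|P ∪ Q| = 143.1181.
|(P ∪ Q) ∩ R| = 46.547.
|(P ∪ Q) ∖ R| = 143.1181 − 46.547 = 96.57.

96.57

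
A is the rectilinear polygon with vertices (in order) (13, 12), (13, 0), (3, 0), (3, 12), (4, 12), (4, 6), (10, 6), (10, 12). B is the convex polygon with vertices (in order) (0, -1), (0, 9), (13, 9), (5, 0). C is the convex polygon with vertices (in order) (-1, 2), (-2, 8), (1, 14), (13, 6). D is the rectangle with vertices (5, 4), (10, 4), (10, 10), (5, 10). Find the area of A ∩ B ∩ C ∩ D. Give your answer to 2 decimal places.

7.58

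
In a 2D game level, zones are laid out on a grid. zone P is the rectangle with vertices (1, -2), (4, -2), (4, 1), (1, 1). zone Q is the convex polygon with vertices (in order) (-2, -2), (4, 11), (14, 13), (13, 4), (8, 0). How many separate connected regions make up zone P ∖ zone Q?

1

zone P ∖ zone Q is a single connected region.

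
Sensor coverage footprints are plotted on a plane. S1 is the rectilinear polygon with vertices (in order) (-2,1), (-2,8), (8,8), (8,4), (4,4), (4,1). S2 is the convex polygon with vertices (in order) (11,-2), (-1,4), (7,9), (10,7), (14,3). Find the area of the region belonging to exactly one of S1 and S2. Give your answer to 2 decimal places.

81.60

|S1| = 58, |S2| = 82.5, |S1∩S2| = 29.45.
|S1 △ S2| = |S1| + |S2| − 2·|S1∩S2| = 58 + 82.5 − 58.9 = 81.60.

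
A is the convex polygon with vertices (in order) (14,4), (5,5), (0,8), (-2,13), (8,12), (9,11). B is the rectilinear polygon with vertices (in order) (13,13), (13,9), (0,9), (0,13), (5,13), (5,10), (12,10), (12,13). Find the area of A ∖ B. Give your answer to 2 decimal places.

|A| = 80, |A∩B| = 22.8214.
|A ∖ B| = |A| − |A∩B| = 80 − 22.8214 = 57.18.

57.18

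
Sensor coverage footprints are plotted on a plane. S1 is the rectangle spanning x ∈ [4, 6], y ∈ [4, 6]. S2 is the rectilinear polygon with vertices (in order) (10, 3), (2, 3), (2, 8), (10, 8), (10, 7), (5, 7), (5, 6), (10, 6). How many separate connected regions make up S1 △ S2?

1

S1 △ S2 is a single connected region.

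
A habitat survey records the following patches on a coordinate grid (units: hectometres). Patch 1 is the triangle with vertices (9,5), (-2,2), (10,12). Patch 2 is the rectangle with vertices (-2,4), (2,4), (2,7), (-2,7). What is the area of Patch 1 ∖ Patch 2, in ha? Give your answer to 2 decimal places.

|Patch 1| = 37, |Patch 1∩Patch 2| = 1.0667.
|Patch 1 ∖ Patch 2| = |Patch 1| − |Patch 1∩Patch 2| = 37 − 1.0667 = 35.93.

35.93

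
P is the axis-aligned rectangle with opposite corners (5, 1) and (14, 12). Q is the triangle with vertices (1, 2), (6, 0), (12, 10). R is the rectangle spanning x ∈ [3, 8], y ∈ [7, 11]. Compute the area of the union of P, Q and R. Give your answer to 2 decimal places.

By inclusion–exclusion:
Individual areas: |P| = 99, |Q| = 31, |R| = 20.
|P∩Q| = 20.8818.
|P∩R|: x∈[5,8], y∈[7,11] → 3·4 = 12.
|Q∩R| = 0.0057.
|P∩Q∩R| = 0.0057.
|P ∪ Q ∪ R| = 150 − 32.8875 + 0.0057 = 117.12.

117.12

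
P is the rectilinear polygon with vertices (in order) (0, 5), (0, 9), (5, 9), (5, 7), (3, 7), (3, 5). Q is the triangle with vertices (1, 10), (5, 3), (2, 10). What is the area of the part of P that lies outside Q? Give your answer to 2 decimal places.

|P| = 16, |P∩Q| = 1.5.
|P ∖ Q| = |P| − |P∩Q| = 16 − 1.5 = 14.50.

14.50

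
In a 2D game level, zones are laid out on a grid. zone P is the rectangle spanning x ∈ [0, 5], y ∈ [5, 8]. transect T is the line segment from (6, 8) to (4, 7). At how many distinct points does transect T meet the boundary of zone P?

1

The segment meets the boundary at (5,7.5).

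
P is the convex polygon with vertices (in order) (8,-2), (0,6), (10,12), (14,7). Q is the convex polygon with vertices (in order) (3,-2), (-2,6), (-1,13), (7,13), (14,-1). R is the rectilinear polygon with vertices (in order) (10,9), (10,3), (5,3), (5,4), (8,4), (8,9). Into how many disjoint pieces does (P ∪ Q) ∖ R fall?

1

(P ∪ Q) ∖ R is a single connected region.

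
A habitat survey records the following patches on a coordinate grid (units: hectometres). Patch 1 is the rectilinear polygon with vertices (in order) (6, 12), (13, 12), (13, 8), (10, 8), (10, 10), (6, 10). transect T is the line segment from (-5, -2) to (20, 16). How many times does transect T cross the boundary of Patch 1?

2

The segment meets the boundary at (13,10.96), (10,8.8).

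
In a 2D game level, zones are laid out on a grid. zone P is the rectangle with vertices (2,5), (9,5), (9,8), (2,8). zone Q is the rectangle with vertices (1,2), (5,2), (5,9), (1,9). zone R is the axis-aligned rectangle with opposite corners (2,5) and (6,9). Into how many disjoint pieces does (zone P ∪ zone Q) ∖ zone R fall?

(zone P ∪ zone Q) ∖ zone R splits into 2 disjoint pieces (area 9, area 16).

2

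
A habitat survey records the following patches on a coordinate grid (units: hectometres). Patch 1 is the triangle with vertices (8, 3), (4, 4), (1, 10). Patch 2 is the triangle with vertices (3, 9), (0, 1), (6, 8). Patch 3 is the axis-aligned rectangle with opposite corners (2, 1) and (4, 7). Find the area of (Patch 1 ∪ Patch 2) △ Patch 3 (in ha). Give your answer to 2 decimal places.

21.99

|Patch 1 ∪ Patch 2| = 20.7004.
|(Patch 1 ∪ Patch 2) ∩ Patch 3| = 5.3553.
|(Patch 1 ∪ Patch 2) △ Patch 3| = 20.7004 + 12 − 10.7105 = 21.99.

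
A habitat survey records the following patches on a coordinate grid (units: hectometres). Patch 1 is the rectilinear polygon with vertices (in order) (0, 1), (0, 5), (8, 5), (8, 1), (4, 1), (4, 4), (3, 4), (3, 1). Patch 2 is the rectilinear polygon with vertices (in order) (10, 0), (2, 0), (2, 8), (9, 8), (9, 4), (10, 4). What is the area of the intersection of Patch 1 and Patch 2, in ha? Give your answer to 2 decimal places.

The intersection is the polygon with vertices (8,5), (8,1), (4,1), (4,4), (3,4), (3,1), (2,1), (2,5).
By the shoelace formula its area is 21.00.

21.00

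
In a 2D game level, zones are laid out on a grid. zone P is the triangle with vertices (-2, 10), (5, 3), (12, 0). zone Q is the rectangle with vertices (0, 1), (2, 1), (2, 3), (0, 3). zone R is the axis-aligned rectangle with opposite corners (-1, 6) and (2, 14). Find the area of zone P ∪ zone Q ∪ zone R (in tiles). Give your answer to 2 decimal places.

By inclusion–exclusion:
Individual areas: |zone P| = 14, |zone Q| = 4, |zone R| = 24.
|zone P∩zone Q| = 0.
|zone P∩zone R| = 2.1429.
|zone Q∩zone R| = 0 (no overlap).
|zone P∩zone Q∩zone R| = 0.
|zone P ∪ zone Q ∪ zone R| = 42 − 2.1429 + 0 = 39.86.

39.86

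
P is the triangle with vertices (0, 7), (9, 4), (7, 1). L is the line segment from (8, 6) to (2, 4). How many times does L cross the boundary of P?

The segment meets the boundary at (3.08,4.36), (5.5,5.167).

2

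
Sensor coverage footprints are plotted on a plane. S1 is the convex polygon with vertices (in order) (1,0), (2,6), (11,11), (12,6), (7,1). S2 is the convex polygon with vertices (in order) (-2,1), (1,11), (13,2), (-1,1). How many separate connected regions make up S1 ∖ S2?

2

S1 ∖ S2 splits into 2 disjoint pieces (area 5.2085, area 23.8997).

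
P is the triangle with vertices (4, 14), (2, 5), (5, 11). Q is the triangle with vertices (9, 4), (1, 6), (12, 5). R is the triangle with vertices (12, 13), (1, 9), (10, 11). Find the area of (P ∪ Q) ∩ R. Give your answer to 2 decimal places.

The region (P ∪ Q) ∩ R is the polygon with vertices (4.375,9.75), (2.987,9.442), (3.055,9.747), (4.667,10.333).
By the shoelace formula its area is 0.59.

0.59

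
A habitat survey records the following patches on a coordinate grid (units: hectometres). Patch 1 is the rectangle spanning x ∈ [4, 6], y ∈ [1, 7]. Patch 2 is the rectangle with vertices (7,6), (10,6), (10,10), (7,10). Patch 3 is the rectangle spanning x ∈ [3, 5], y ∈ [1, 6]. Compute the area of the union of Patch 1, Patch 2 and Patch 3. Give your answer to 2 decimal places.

29.00

By inclusion–exclusion:
Individual areas: |Patch 1| = 12, |Patch 2| = 12, |Patch 3| = 10.
|Patch 1∩Patch 2| = 0 (no overlap).
|Patch 1∩Patch 3|: x∈[4,5], y∈[1,6] → 1·5 = 5.
|Patch 2∩Patch 3| = 0 (no overlap).
|Patch 1∩Patch 2∩Patch 3| = 0.
|Patch 1 ∪ Patch 2 ∪ Patch 3| = 34 − 5 + 0 = 29.00.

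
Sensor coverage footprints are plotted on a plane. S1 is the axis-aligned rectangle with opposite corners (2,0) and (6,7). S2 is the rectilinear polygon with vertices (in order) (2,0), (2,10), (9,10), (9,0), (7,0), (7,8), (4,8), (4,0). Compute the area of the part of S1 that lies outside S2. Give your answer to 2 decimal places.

|S1| = 28, |S1∩S2| = 14.
|S1 ∖ S2| = |S1| − |S1∩S2| = 28 − 14 = 14.00.

14.00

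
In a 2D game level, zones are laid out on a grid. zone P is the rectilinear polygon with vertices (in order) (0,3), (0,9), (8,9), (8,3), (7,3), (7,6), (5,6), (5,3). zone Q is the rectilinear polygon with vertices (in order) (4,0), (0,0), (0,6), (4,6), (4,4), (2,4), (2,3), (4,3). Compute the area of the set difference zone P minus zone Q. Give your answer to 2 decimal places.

|zone P| = 42, |zone P∩zone Q| = 10.
|zone P ∖ zone Q| = |zone P| − |zone P∩zone Q| = 42 − 10 = 32.00.

32.00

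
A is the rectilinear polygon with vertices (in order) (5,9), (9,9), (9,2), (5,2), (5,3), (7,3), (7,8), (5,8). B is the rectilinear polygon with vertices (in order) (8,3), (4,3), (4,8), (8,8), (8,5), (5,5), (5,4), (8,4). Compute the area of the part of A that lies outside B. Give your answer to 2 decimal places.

14.00

|A| = 18, |A∩B| = 4.
|A ∖ B| = |A| − |A∩B| = 18 − 4 = 14.00.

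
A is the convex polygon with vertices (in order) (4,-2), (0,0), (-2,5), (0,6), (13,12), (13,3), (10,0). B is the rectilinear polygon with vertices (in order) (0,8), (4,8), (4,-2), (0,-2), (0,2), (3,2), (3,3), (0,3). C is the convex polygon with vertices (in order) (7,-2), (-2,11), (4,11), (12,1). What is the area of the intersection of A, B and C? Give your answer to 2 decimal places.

7.97

The intersection is the polygon with vertices (4,7.846), (4,2.333), (1.108,6.511).
By the shoelace formula its area is 7.97.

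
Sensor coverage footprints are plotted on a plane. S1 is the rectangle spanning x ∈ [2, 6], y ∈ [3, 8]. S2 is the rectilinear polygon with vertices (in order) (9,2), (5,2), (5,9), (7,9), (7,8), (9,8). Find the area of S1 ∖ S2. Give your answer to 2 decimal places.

15.00

|S1| = 20, |S1∩S2| = 5.
|S1 ∖ S2| = |S1| − |S1∩S2| = 20 − 5 = 15.00.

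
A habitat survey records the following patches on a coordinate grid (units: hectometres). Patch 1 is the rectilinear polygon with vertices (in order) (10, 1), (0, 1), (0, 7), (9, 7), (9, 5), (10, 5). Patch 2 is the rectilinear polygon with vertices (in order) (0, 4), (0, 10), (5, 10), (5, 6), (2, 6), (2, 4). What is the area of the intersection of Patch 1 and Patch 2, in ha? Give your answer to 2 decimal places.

9.00

The intersection is the polygon with vertices (0,7), (5,7), (5,6), (2,6), (2,4), (0,4).
By the shoelace formula its area is 9.00.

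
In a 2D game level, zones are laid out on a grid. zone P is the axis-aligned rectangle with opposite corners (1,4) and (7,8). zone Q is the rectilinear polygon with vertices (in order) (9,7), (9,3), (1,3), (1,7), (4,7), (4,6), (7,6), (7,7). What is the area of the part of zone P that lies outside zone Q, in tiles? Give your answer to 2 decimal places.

9.00

|zone P| = 24, |zone P∩zone Q| = 15.
|zone P ∖ zone Q| = |zone P| − |zone P∩zone Q| = 24 − 15 = 9.00.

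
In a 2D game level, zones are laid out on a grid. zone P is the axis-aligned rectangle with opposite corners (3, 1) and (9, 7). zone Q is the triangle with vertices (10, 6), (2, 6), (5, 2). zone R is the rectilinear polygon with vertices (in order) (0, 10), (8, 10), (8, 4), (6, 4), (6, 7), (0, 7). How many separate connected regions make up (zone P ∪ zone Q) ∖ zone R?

(zone P ∪ zone Q) ∖ zone R is a single connected region.

1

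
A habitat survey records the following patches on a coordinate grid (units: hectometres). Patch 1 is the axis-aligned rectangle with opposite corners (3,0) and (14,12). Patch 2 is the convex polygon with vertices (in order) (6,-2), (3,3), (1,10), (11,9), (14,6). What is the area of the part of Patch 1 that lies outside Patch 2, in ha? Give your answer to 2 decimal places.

|Patch 1| = 132, |Patch 1∩Patch 2| = 77.
|Patch 1 ∖ Patch 2| = |Patch 1| − |Patch 1∩Patch 2| = 132 − 77 = 55.00.

55.00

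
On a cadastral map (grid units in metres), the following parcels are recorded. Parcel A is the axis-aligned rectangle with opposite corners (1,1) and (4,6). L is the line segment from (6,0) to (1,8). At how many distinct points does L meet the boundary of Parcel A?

The segment meets the boundary at (2.25,6), (4,3.2).

2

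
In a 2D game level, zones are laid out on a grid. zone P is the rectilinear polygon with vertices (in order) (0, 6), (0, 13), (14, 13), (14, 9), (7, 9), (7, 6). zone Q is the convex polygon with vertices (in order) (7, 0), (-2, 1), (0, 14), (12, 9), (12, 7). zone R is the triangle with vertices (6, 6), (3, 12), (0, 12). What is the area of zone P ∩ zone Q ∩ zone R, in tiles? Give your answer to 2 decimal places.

The intersection is the polygon with vertices (3,12), (6,6), (0,12).
By the shoelace formula its area is 9.00.

9.00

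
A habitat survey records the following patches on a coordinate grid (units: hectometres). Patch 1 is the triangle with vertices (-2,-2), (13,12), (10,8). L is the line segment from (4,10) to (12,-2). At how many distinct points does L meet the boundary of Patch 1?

The segment meets the boundary at (7,5.5), (6.63,6.055).

2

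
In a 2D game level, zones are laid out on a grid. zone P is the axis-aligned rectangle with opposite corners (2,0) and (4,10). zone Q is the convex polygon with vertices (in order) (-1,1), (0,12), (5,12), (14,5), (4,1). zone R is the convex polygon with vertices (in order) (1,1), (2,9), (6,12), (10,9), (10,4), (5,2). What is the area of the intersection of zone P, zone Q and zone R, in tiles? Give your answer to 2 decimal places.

The intersection is the polygon with vertices (4,10), (4,1.75), (2,1.25), (2,9), (3.333,10).
By the shoelace formula its area is 16.33.

16.33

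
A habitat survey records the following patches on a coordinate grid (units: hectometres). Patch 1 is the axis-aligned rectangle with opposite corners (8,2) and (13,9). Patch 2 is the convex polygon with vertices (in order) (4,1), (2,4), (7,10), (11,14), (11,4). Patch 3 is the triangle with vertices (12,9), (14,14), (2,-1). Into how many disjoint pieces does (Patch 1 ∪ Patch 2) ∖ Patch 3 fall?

(Patch 1 ∪ Patch 2) ∖ Patch 3 splits into 2 disjoint pieces (area 31.5714, area 36.8295).

2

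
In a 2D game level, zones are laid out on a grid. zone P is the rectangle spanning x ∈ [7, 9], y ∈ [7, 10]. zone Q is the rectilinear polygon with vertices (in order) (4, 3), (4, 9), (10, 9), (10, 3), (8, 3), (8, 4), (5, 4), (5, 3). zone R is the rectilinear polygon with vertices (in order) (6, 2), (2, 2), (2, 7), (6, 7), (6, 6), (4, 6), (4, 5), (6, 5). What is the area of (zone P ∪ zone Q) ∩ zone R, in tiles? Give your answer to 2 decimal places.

|zone P ∪ zone Q| = 35.
|(zone P ∪ zone Q) ∩ zone R| = 5.00.

5.00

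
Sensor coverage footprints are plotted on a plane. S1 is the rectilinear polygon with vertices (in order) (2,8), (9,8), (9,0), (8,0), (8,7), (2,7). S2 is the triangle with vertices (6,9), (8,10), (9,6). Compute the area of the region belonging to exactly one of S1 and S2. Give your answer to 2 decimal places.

15.50

|S1| = 14, |S2| = 4.5, |S1∩S2| = 1.5.
|S1 △ S2| = |S1| + |S2| − 2·|S1∩S2| = 14 + 4.5 − 3 = 15.50.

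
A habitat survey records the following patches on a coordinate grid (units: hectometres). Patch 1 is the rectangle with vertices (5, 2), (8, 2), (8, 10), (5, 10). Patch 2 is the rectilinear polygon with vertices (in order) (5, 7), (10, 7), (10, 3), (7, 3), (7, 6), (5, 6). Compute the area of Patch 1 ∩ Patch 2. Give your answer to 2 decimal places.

The intersection is the polygon with vertices (8,3), (7,3), (7,6), (5,6), (5,7), (8,7).
By the shoelace formula its area is 6.00.

6.00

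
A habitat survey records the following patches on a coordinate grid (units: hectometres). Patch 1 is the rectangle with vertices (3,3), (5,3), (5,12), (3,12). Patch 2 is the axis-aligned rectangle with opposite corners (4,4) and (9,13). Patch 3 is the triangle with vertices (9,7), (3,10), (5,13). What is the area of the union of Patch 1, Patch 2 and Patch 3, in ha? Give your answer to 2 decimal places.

By inclusion–exclusion:
Individual areas: |Patch 1| = 18, |Patch 2| = 45, |Patch 3| = 12.
|Patch 1∩Patch 2|: x∈[4,5], y∈[4,12] → 1·8 = 8.
|Patch 1∩Patch 3| = 3.6667.
|Patch 2∩Patch 3| = 11.
|Patch 1∩Patch 2∩Patch 3| = 2.6667.
|Patch 1 ∪ Patch 2 ∪ Patch 3| = 75 − 22.6667 + 2.6667 = 55.00.

55.00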